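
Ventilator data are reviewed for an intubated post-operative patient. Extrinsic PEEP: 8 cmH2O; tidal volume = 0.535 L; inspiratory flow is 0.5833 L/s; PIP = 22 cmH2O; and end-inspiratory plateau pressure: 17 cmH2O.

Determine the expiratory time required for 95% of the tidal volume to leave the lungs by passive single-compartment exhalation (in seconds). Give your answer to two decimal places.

1.53

R = (PIP − Pplat)/V̇ = (22 − 17) / 0.5833 = 5.0/0.5833 = 8.572 cmH2O·s/L.
C = Vt/(Pplat − PEEP) = 535.0 / (17 − 8) = 535.0/9.0 = 59.444 mL/cmH2O.
τ = R × C = 8.572 × 0.05944 L/cmH2O = 0.5095 s.
t = −τ·ln(1 − 0.95) = −0.5095·ln(0.05) = 1.526 s.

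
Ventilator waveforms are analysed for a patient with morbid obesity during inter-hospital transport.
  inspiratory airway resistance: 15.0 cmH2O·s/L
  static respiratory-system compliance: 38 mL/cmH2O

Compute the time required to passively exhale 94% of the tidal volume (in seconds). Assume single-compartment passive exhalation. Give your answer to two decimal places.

τ = R × C = 15.0 × 38 mL/cmH2O = 15.0 × 0.038 L/cmH2O = 0.57 s.
Exhaled fraction f = 1 − e^(−t/τ) → t = −τ·ln(1 − f) = −0.57·ln(0.06) = 1.604 s.

1.60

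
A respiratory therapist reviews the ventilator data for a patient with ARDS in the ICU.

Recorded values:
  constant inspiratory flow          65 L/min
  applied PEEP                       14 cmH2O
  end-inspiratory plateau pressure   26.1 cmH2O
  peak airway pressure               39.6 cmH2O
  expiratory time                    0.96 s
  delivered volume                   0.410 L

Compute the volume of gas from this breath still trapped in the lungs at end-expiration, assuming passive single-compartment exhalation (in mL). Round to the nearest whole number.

42

Flow: 65 L/min ÷ 60 = 1.0833 L/s.
R = (PIP − Pplat)/V̇ = (39.6 − 26.1) / 1.0833 = 13.5/1.0833 = 12.462 cmH2O·s/L.
C = Vt/(Pplat − PEEP) = 410.0 / (26.1 − 14) = 410.0/12.1 = 33.884 mL/cmH2O.
τ = R × C = 12.462 × 0.03388 L/cmH2O = 0.4222 s.
Fraction remaining = e^(−Te/τ) = e^(−0.96/0.4222) = 0.1029.
Trapped volume = 410.0 × 0.1029 = 42.189 mL.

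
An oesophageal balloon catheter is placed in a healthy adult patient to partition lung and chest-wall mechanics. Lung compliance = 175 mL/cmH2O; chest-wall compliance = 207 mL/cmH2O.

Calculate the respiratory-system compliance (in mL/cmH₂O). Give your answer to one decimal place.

Lung and chest wall are elastances in series: 1/Crs = 1/CL + 1/Ccw.
1/Crs = 1/175 + 1/207 = 0.01055.
Crs = 94.787 mL/cmH2O.

94.8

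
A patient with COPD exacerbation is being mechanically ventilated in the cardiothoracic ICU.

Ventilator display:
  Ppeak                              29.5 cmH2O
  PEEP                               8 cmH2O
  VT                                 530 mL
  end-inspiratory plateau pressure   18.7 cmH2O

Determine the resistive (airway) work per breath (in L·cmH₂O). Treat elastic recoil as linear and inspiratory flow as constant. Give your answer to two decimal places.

With constant inspiratory flow the resistive pressure is constant at PIP − Pplat = 29.5 − 18.7 = 10.8 cmH2O, so resistive work = 10.8 × 0.530 = 5.724 L·cmH2O.

5.72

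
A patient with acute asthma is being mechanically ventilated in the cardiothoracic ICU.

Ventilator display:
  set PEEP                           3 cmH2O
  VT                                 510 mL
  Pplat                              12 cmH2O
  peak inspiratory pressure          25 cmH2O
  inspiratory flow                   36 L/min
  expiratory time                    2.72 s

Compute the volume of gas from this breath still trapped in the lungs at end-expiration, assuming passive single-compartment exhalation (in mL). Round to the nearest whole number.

56

Flow: 36 L/min ÷ 60 = 0.6 L/s.
R = (PIP − Pplat)/V̇ = (25 − 12) / 0.6 = 13.0/0.6 = 21.667 cmH2O·s/L.
C = Vt/(Pplat − PEEP) = 510.0 / (12 − 3) = 510.0/9.0 = 56.667 mL/cmH2O.
τ = R × C = 21.667 × 0.05667 L/cmH2O = 1.228 s.
Fraction remaining = e^(−Te/τ) = e^(−2.72/1.228) = 0.1092.
Trapped volume = 510.0 × 0.1092 = 55.692 mL.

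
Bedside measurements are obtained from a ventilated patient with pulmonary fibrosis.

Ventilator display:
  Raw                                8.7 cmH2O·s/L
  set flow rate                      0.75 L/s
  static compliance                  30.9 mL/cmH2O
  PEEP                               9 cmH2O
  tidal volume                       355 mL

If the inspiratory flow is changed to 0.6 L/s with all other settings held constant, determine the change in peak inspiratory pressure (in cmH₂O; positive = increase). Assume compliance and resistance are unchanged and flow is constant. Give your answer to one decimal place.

PIP = Vt/C + R·V̇ + PEEP (constant-flow equation of motion).
Only the resistive term changes: ΔPIP = R × ΔV̇ = 8.7 × (0.6 − 0.75) = 8.7 × -0.15 = -1.305 cmH2O.

-1.3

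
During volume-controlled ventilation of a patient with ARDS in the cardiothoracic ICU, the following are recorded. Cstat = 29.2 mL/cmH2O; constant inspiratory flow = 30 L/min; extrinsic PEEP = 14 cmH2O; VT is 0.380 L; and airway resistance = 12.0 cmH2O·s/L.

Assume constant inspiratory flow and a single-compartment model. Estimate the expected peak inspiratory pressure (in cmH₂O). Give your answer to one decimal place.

Flow: 30 L/min ÷ 60 = 0.5 L/s.
Equation of motion (constant flow): PIP = Vt/C + R·V̇ + PEEP.
PIP = 380/29.2 + 12.0×0.5 + 14 = 13.014 + 6.0 + 14 = 33.014 cmH2O.

33.0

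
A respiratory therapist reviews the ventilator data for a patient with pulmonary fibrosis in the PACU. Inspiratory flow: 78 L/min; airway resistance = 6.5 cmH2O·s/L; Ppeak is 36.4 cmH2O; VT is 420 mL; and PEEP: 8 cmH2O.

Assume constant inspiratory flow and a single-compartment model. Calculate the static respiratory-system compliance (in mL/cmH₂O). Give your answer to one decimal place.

21.1

Flow: 78 L/min ÷ 60 = 1.3 L/s.
Equation of motion (constant flow): PIP = Vt/C + R·V̇ + PEEP.
Vt/C = PIP − R·V̇ − PEEP = 36.4 − 6.5×1.3 − 8 = 36.4 − 8.45 − 8 = 19.95 cmH2O.
C = Vt / 19.95 = 420 / 19.95 = 21.053 mL/cmH2O.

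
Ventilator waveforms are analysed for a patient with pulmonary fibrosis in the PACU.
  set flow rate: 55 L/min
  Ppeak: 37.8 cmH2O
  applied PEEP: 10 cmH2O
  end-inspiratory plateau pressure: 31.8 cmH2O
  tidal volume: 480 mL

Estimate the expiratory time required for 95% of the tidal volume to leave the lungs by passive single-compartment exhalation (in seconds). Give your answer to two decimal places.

0.43

Flow: 55 L/min ÷ 60 = 0.9167 L/s.
R = (PIP − Pplat)/V̇ = (37.8 − 31.8) / 0.9167 = 6.0/0.9167 = 6.545 cmH2O·s/L.
C = Vt/(Pplat − PEEP) = 480.0 / (31.8 − 10) = 480.0/21.8 = 22.018 mL/cmH2O.
τ = R × C = 6.545 × 0.02202 L/cmH2O = 0.1441 s.
t = −τ·ln(1 − 0.95) = −0.1441·ln(0.05) = 0.4317 s.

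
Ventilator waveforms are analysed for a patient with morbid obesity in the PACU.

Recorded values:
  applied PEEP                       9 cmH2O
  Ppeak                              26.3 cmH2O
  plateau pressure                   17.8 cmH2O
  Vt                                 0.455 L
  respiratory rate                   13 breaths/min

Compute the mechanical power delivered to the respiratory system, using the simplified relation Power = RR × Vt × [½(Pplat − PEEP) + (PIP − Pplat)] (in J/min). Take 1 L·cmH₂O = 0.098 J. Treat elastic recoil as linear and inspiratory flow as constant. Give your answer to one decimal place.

7.5

Per-breath work = Vt × [½(Pplat−PEEP) + (PIP−Pplat)] = 0.455 × [0.5×8.8 + 8.5] = 0.455 × 12.9 = 5.87 L·cmH2O.
Power = 13 × 5.87 = 76.31 L·cmH2O/min.
× 0.098 J/(L·cmH2O) → 7.478 J/min.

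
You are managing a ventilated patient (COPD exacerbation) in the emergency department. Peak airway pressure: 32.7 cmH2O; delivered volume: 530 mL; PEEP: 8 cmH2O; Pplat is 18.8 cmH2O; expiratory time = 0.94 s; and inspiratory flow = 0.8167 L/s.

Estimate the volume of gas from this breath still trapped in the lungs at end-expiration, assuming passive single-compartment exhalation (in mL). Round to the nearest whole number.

R = (PIP − Pplat)/V̇ = (32.7 − 18.8) / 0.8167 = 13.9/0.8167 = 17.02 cmH2O·s/L.
C = Vt/(Pplat − PEEP) = 530.0 / (18.8 − 8) = 530.0/10.8 = 49.074 mL/cmH2O.
τ = R × C = 17.02 × 0.04907 L/cmH2O = 0.8352 s.
Fraction remaining = e^(−Te/τ) = e^(−0.94/0.8352) = 0.3245.
Trapped volume = 530.0 × 0.3245 = 171.99 mL.

172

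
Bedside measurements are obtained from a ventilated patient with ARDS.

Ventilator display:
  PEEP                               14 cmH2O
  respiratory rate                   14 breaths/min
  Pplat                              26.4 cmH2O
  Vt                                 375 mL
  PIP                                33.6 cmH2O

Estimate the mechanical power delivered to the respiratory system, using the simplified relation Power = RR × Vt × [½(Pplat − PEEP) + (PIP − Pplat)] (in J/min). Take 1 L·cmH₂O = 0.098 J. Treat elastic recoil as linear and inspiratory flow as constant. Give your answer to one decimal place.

6.9

Per-breath work = Vt × [½(Pplat−PEEP) + (PIP−Pplat)] = 0.375 × [0.5×12.4 + 7.2] = 0.375 × 13.4 = 5.025 L·cmH2O.
Power = 14 × 5.025 = 70.35 L·cmH2O/min.
× 0.098 J/(L·cmH2O) → 6.894 J/min.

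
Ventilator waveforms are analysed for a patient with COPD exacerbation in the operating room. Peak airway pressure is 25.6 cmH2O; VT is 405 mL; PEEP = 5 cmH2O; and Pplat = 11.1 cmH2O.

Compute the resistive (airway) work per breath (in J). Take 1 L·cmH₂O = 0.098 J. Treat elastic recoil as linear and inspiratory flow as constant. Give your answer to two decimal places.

With constant inspiratory flow the resistive pressure is constant at PIP − Pplat = 25.6 − 11.1 = 14.5 cmH2O, so resistive work = 14.5 × 0.405 = 5.873 L·cmH2O.
× 0.098 J/(L·cmH2O) → 0.5756 J.

0.58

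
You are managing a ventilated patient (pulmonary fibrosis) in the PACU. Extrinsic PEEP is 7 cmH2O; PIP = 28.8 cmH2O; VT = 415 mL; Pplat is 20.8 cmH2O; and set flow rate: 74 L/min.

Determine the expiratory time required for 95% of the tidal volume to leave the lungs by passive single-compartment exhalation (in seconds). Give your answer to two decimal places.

Flow: 74 L/min ÷ 60 = 1.2333 L/s.
R = (PIP − Pplat)/V̇ = (28.8 − 20.8) / 1.2333 = 8.0/1.2333 = 6.487 cmH2O·s/L.
C = Vt/(Pplat − PEEP) = 415.0 / (20.8 − 7) = 415.0/13.8 = 30.072 mL/cmH2O.
τ = R × C = 6.487 × 0.03007 L/cmH2O = 0.1951 s.
t = −τ·ln(1 − 0.95) = −0.1951·ln(0.05) = 0.5845 s.

0.58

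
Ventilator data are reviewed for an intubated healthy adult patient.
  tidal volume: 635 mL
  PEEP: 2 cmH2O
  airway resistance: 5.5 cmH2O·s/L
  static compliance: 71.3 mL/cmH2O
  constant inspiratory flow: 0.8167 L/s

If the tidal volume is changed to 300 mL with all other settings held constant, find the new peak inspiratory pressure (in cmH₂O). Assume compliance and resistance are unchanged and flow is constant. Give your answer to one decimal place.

10.7

PIP = Vt/C + R·V̇ + PEEP (constant-flow equation of motion).
Only the elastic term changes: ΔPIP = ΔVt / C = (300 − 635) / 71.3 = -4.698 cmH2O.
Original PIP = 635/71.3 + 5.5×0.8167 + 2 = 15.398 cmH2O; new PIP = 15.398 + (-4.698) = 10.7 cmH2O.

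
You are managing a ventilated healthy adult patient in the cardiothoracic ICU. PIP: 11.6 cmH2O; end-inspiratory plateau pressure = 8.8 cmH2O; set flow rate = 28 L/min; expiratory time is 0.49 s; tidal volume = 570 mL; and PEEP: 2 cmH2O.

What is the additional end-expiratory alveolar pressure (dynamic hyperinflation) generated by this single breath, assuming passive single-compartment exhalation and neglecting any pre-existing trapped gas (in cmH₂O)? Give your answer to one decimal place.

Flow: 28 L/min ÷ 60 = 0.4667 L/s.
R = (PIP − Pplat)/V̇ = (11.6 − 8.8) / 0.4667 = 2.8/0.4667 = 6.0 cmH2O·s/L.
C = Vt/(Pplat − PEEP) = 570.0 / (8.8 − 2) = 570.0/6.8 = 83.824 mL/cmH2O.
τ = R × C = 6.0 × 0.08382 L/cmH2O = 0.5029 s.
Fraction remaining = e^(−Te/τ) = e^(−0.49/0.5029) = 0.3774; trapped volume = 570.0 × 0.3774 = 215.12 mL.
Additional alveolar pressure from trapping ≈ V_trapped / C = 215.12 / 83.824 = 2.566 cmH2O.

2.6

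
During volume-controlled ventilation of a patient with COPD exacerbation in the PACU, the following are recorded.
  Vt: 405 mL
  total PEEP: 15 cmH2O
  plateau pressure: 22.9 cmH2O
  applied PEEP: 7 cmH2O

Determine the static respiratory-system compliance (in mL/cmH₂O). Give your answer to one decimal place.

End-expiratory occlusion gives total PEEP = 15 cmH2O (intrinsic PEEP = 15 − 7 = 8). Use total PEEP for the elastic gradient.
Cstat = Vt / (Pplat − PEEPtotal) = 405 / (22.9 − 15) = 405 / 7.9 = 51.266 mL/cmH2O.

51.3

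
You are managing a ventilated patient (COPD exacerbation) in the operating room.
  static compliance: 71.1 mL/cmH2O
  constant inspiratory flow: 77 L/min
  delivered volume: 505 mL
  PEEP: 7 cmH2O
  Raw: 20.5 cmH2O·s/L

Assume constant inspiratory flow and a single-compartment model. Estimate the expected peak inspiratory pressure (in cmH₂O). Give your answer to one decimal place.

Flow: 77 L/min ÷ 60 = 1.2833 L/s.
Equation of motion (constant flow): PIP = Vt/C + R·V̇ + PEEP.
PIP = 505/71.1 + 20.5×1.2833 + 7 = 7.103 + 26.308 + 7 = 40.411 cmH2O.

40.4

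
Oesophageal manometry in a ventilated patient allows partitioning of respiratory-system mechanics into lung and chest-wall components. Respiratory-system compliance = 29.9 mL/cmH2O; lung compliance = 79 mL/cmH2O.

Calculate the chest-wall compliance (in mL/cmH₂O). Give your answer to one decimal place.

48.1

1/Ccw = 1/Crs − 1/CL.
1/Ccw = 1/29.9 − 1/79 = 0.02079.
Ccw = 48.1 mL/cmH2O.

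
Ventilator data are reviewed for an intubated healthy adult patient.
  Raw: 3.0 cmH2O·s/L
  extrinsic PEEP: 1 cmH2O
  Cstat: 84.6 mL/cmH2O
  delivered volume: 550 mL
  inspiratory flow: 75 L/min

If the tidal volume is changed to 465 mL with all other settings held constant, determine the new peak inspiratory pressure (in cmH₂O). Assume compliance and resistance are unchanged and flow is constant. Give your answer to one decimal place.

10.2

Flow: 75 L/min ÷ 60 = 1.25 L/s.
PIP = Vt/C + R·V̇ + PEEP (constant-flow equation of motion).
Only the elastic term changes: ΔPIP = ΔVt / C = (465 − 550) / 84.6 = -1.005 cmH2O.
Original PIP = 550/84.6 + 3.0×1.25 + 1 = 11.251 cmH2O; new PIP = 11.251 + (-1.005) = 10.246 cmH2O.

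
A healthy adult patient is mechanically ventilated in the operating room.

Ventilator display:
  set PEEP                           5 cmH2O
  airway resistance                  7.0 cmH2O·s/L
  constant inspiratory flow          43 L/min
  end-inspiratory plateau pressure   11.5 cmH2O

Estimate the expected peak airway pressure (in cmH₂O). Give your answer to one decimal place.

Flow: 43 L/min ÷ 60 = 0.7167 L/s.
PIP = Pplat + Raw × flow = 11.5 + 7.0 × 0.7167 = 11.5 + 5.017 = 16.517 cmH2O.

16.5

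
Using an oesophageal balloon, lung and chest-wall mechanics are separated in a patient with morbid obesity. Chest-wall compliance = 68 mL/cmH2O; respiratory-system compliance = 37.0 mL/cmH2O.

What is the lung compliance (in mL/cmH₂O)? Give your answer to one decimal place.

81.2

1/CL = 1/Crs − 1/Ccw.
1/CL = 1/37.0 − 1/68 = 0.01232.
CL = 81.169 mL/cmH2O.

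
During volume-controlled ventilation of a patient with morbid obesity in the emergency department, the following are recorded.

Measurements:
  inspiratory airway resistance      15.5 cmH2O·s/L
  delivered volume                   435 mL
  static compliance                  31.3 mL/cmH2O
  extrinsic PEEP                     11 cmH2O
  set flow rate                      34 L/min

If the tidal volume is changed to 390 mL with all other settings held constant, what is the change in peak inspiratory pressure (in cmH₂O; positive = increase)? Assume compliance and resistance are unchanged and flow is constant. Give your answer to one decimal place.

-1.4

PIP = Vt/C + R·V̇ + PEEP (constant-flow equation of motion).
Only the elastic term changes: ΔPIP = ΔVt / C = (390 − 435) / 31.3 = -1.438 cmH2O.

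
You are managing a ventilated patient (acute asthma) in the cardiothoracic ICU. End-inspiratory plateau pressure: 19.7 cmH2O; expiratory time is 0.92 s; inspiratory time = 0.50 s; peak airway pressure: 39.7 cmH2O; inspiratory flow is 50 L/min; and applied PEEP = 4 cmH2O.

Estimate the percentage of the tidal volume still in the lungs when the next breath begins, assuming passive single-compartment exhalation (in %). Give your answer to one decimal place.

23.6

Flow: 50 L/min ÷ 60 = 0.8333 L/s.
Vt = flow × Ti = 0.8333 L/s × 0.50 s × 1000 mL/L = 416.65 mL.
R = (PIP − Pplat)/V̇ = (39.7 − 19.7) / 0.8333 = 20.0/0.8333 = 24.001 cmH2O·s/L.
C = Vt/(Pplat − PEEP) = 416.65 / (19.7 − 4) = 416.65/15.7 = 26.538 mL/cmH2O.
τ = R × C = 24.001 × 0.02654 L/cmH2O = 0.637 s.
Fraction remaining at end-expiration = e^(−Te/τ) = e^(−0.92/0.637) = 0.2359 → 23.59%.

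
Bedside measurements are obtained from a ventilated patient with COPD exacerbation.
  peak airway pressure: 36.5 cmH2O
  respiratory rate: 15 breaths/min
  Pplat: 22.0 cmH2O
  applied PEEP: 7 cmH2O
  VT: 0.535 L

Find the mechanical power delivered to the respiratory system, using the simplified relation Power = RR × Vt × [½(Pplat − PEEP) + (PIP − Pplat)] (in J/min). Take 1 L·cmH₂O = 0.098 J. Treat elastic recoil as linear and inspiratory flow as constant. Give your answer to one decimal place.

Per-breath work = Vt × [½(Pplat−PEEP) + (PIP−Pplat)] = 0.535 × [0.5×15.0 + 14.5] = 0.535 × 22.0 = 11.77 L·cmH2O.
Power = 15 × 11.77 = 176.55 L·cmH2O/min.
× 0.098 J/(L·cmH2O) → 17.302 J/min.

17.3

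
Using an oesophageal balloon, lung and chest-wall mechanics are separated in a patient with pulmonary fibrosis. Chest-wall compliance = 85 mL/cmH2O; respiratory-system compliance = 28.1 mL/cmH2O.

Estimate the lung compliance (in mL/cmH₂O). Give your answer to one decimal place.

42.0

1/CL = 1/Crs − 1/Ccw.
1/CL = 1/28.1 − 1/85 = 0.02382.
CL = 41.982 mL/cmH2O.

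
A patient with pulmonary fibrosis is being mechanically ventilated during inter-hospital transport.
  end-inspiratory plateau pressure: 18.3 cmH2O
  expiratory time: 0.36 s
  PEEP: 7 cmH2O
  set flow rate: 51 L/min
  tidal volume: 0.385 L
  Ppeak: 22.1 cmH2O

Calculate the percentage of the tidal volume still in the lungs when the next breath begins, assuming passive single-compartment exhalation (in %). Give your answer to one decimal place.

Flow: 51 L/min ÷ 60 = 0.85 L/s.
R = (PIP − Pplat)/V̇ = (22.1 − 18.3) / 0.85 = 3.8/0.85 = 4.471 cmH2O·s/L.
C = Vt/(Pplat − PEEP) = 385.0 / (18.3 − 7) = 385.0/11.3 = 34.071 mL/cmH2O.
τ = R × C = 4.471 × 0.03407 L/cmH2O = 0.1523 s.
Fraction remaining at end-expiration = e^(−Te/τ) = e^(−0.36/0.1523) = 0.09407 → 9.407%.

9.4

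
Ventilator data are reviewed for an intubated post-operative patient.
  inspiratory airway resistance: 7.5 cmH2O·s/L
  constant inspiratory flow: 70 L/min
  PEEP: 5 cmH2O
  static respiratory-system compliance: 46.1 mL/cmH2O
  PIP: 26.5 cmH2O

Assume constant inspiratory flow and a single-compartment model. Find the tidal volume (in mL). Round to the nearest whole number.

588

Flow: 70 L/min ÷ 60 = 1.1667 L/s.
Equation of motion (constant flow): PIP = Vt/C + R·V̇ + PEEP.
Vt/C = PIP − R·V̇ − PEEP = 26.5 − 8.75 − 5 = 12.75 cmH2O.
Vt = C × 12.75 = 46.1 × 12.75 = 587.78 mL.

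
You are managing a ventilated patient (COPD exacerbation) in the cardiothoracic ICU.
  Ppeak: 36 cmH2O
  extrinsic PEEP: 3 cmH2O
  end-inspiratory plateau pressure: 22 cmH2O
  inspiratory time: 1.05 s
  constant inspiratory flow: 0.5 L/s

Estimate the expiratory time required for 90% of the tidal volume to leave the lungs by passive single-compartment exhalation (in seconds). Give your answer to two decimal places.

Vt = flow × Ti = 0.5 L/s × 1.05 s × 1000 mL/L = 525.0 mL.
R = (PIP − Pplat)/V̇ = (36 − 22) / 0.5 = 14.0/0.5 = 28.0 cmH2O·s/L.
C = Vt/(Pplat − PEEP) = 525.0 / (22 − 3) = 525.0/19.0 = 27.632 mL/cmH2O.
τ = R × C = 28.0 × 0.02763 L/cmH2O = 0.7736 s.
t = −τ·ln(1 − 0.90) = −0.7736·ln(0.1) = 1.781 s.

1.78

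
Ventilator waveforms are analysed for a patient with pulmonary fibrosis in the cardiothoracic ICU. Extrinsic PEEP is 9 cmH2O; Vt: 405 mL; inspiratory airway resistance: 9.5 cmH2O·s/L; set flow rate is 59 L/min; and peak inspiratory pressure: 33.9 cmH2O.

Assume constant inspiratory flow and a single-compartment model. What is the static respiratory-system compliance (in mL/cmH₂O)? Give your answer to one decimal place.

Flow: 59 L/min ÷ 60 = 0.9833 L/s.
Equation of motion (constant flow): PIP = Vt/C + R·V̇ + PEEP.
Vt/C = PIP − R·V̇ − PEEP = 33.9 − 9.5×0.9833 − 9 = 33.9 − 9.341 − 9 = 15.559 cmH2O.
C = Vt / 15.559 = 405 / 15.559 = 26.03 mL/cmH2O.

26.0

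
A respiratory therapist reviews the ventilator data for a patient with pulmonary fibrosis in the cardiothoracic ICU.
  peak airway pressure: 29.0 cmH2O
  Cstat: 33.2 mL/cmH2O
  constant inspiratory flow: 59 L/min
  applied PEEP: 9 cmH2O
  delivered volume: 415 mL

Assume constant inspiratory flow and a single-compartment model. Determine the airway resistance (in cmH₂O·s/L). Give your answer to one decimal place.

Flow: 59 L/min ÷ 60 = 0.9833 L/s.
Equation of motion (constant flow): PIP = Vt/C + R·V̇ + PEEP.
R·V̇ = PIP − Vt/C − PEEP = 29.0 − 415/33.2 − 9 = 29.0 − 12.5 − 9 = 7.5 cmH2O.
R = 7.5 / 0.9833 = 7.627 cmH2O·s/L.

7.6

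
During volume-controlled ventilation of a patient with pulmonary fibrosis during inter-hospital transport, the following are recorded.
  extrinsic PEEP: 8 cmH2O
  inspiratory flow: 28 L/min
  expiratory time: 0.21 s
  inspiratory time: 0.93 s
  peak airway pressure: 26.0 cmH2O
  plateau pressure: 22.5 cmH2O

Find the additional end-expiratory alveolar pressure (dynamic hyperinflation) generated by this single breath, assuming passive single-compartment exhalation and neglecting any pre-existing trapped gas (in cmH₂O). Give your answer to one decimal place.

5.7

Flow: 28 L/min ÷ 60 = 0.4667 L/s.
Vt = flow × Ti = 0.4667 L/s × 0.93 s × 1000 mL/L = 434.03 mL.
R = (PIP − Pplat)/V̇ = (26.0 − 22.5) / 0.4667 = 3.5/0.4667 = 7.499 cmH2O·s/L.
C = Vt/(Pplat − PEEP) = 434.03 / (22.5 − 8) = 434.03/14.5 = 29.933 mL/cmH2O.
τ = R × C = 7.499 × 0.02993 L/cmH2O = 0.2244 s.
Fraction remaining = e^(−Te/τ) = e^(−0.21/0.2244) = 0.3923; trapped volume = 434.03 × 0.3923 = 170.27 mL.
Additional alveolar pressure from trapping ≈ V_trapped / C = 170.27 / 29.933 = 5.688 cmH2O.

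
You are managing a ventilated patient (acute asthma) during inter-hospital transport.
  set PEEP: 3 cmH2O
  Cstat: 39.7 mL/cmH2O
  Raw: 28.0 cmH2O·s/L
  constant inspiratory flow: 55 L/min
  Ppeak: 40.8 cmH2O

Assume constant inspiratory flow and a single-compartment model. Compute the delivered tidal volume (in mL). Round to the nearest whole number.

482

Flow: 55 L/min ÷ 60 = 0.9167 L/s.
Equation of motion (constant flow): PIP = Vt/C + R·V̇ + PEEP.
Vt/C = PIP − R·V̇ − PEEP = 40.8 − 25.668 − 3 = 12.132 cmH2O.
Vt = C × 12.132 = 39.7 × 12.132 = 481.64 mL.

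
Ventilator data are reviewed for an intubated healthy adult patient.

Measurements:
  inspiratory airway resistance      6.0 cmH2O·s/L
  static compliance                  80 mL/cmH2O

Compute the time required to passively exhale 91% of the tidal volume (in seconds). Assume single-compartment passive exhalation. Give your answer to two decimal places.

τ = R × C = 6.0 × 80 mL/cmH2O = 6.0 × 0.080 L/cmH2O = 0.48 s.
Exhaled fraction f = 1 − e^(−t/τ) → t = −τ·ln(1 − f) = −0.48·ln(0.09) = 1.156 s.

1.16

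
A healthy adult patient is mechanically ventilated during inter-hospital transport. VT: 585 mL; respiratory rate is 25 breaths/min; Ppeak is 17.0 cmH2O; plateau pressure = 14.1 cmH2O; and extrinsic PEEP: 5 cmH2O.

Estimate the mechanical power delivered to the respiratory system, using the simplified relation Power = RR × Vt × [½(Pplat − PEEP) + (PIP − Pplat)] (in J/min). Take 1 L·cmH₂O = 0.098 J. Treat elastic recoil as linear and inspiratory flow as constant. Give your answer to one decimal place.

Per-breath work = Vt × [½(Pplat−PEEP) + (PIP−Pplat)] = 0.585 × [0.5×9.1 + 2.9] = 0.585 × 7.45 = 4.358 L·cmH2O.
Power = 25 × 4.358 = 108.95 L·cmH2O/min.
× 0.098 J/(L·cmH2O) → 10.677 J/min.

10.7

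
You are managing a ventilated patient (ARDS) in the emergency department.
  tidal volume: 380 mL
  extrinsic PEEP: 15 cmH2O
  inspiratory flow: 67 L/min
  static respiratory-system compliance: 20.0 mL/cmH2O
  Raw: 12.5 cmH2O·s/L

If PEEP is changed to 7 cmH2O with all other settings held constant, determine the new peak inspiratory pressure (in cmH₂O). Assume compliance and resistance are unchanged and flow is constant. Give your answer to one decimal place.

40.0

Flow: 67 L/min ÷ 60 = 1.1167 L/s.
PIP = Vt/C + R·V̇ + PEEP (constant-flow equation of motion).
Only the baseline term changes: ΔPIP = ΔPEEP = 7 − 15 = -8.0 cmH2O.
Original PIP = 380/20.0 + 12.5×1.1167 + 15 = 47.959 cmH2O; new PIP = 47.959 + (-8.0) = 39.959 cmH2O.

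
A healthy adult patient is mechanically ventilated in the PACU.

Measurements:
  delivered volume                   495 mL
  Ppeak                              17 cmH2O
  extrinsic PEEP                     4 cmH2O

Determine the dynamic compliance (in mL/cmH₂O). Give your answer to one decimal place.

Dynamic compliance = Vt / (PIP − PEEP) = 495 / (17 − 4) = 495 / 13.0 = 38.077 mL/cmH2O.

38.1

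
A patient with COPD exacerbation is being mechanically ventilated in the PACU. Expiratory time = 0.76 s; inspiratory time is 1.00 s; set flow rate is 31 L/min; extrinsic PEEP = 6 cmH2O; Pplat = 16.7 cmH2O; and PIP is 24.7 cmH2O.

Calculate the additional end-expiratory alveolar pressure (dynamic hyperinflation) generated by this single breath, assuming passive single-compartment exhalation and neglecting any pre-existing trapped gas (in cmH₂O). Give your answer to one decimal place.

Flow: 31 L/min ÷ 60 = 0.5167 L/s.
Vt = flow × Ti = 0.5167 L/s × 1.00 s × 1000 mL/L = 516.7 mL.
R = (PIP − Pplat)/V̇ = (24.7 − 16.7) / 0.5167 = 8.0/0.5167 = 15.483 cmH2O·s/L.
C = Vt/(Pplat − PEEP) = 516.7 / (16.7 − 6) = 516.7/10.7 = 48.29 mL/cmH2O.
τ = R × C = 15.483 × 0.04829 L/cmH2O = 0.7477 s.
Fraction remaining = e^(−Te/τ) = e^(−0.76/0.7477) = 0.3619; trapped volume = 516.7 × 0.3619 = 186.99 mL.
Additional alveolar pressure from trapping ≈ V_trapped / C = 186.99 / 48.29 = 3.872 cmH2O.

3.9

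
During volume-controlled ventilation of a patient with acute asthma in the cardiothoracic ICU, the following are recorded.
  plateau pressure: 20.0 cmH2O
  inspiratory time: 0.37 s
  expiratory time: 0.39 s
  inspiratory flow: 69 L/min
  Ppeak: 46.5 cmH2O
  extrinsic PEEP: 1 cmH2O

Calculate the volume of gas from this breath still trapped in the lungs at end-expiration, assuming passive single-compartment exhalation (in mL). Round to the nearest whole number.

200

Flow: 69 L/min ÷ 60 = 1.15 L/s.
Vt = flow × Ti = 1.15 L/s × 0.37 s × 1000 mL/L = 425.5 mL.
R = (PIP − Pplat)/V̇ = (46.5 − 20.0) / 1.15 = 26.5/1.15 = 23.043 cmH2O·s/L.
C = Vt/(Pplat − PEEP) = 425.5 / (20.0 − 1) = 425.5/19.0 = 22.395 mL/cmH2O.
τ = R × C = 23.043 × 0.0224 L/cmH2O = 0.5162 s.
Fraction remaining = e^(−Te/τ) = e^(−0.39/0.5162) = 0.4698.
Trapped volume = 425.5 × 0.4698 = 199.9 mL.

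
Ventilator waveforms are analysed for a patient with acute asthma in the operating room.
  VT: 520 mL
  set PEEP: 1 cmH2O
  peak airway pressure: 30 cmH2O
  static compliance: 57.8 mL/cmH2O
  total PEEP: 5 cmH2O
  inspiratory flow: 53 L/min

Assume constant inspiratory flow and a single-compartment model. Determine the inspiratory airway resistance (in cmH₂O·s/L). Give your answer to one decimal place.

Flow: 53 L/min ÷ 60 = 0.8833 L/s.
Total PEEP = 5 cmH2O (set 1 + intrinsic 4); this is the baseline alveolar pressure.
Equation of motion (constant flow): PIP = Vt/C + R·V̇ + PEEP.
R·V̇ = PIP − Vt/C − PEEP = 30 − 520/57.8 − 5 = 30 − 8.997 − 5 = 16.003 cmH2O.
R = 16.003 / 0.8833 = 18.117 cmH2O·s/L.

18.1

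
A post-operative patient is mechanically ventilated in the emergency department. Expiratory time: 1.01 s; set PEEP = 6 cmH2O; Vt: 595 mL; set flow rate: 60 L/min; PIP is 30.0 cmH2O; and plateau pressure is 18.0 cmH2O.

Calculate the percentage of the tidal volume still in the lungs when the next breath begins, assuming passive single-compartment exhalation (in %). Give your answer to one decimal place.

18.3

Flow: 60 L/min ÷ 60 = 1 L/s.
R = (PIP − Pplat)/V̇ = (30.0 − 18.0) / 1 = 12.0/1 = 12.0 cmH2O·s/L.
C = Vt/(Pplat − PEEP) = 595.0 / (18.0 − 6) = 595.0/12.0 = 49.583 mL/cmH2O.
τ = R × C = 12.0 × 0.04958 L/cmH2O = 0.595 s.
Fraction remaining at end-expiration = e^(−Te/τ) = e^(−1.01/0.595) = 0.1831 → 18.31%.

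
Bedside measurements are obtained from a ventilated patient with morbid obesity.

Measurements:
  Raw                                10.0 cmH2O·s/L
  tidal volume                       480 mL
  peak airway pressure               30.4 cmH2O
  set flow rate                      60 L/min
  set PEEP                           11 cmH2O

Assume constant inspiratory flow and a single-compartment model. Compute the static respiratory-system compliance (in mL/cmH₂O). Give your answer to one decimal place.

Flow: 60 L/min ÷ 60 = 1 L/s.
Equation of motion (constant flow): PIP = Vt/C + R·V̇ + PEEP.
Vt/C = PIP − R·V̇ − PEEP = 30.4 − 10.0×1 − 11 = 30.4 − 10.0 − 11 = 9.4 cmH2O.
C = Vt / 9.4 = 480 / 9.4 = 51.064 mL/cmH2O.

51.1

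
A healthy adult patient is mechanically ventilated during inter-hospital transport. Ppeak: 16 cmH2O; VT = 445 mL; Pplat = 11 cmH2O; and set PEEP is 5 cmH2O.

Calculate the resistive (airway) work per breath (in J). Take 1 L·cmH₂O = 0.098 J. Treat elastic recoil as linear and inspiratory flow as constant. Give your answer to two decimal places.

With constant inspiratory flow the resistive pressure is constant at PIP − Pplat = 16 − 11 = 5.0 cmH2O, so resistive work = 5.0 × 0.445 = 2.225 L·cmH2O.
× 0.098 J/(L·cmH2O) → 0.2181 J.

0.22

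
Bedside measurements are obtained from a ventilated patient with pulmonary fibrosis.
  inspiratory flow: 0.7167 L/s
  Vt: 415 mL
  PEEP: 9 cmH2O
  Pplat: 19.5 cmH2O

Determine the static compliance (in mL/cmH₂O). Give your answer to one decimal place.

Cstat = Vt / (Pplat − PEEP) = 415 / (19.5 − 9) = 415 / 10.5 = 39.524 mL/cmH2O.

39.5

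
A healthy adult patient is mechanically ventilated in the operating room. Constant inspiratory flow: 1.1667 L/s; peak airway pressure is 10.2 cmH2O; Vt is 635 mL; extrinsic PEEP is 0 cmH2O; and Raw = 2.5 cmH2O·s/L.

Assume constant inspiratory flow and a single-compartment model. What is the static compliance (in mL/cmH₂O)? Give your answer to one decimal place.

87.2

Equation of motion (constant flow): PIP = Vt/C + R·V̇ + PEEP.
Vt/C = PIP − R·V̇ − PEEP = 10.2 − 2.5×1.1667 − 0 = 10.2 − 2.917 − 0 = 7.283 cmH2O.
C = Vt / 7.283 = 635 / 7.283 = 87.189 mL/cmH2O.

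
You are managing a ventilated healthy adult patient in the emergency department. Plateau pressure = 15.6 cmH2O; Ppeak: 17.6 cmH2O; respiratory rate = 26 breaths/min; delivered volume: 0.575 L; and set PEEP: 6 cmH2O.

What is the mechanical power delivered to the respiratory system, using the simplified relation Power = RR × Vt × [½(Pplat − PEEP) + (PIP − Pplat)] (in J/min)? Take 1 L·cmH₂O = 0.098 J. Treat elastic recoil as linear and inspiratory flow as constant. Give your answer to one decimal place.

10.0

Per-breath work = Vt × [½(Pplat−PEEP) + (PIP−Pplat)] = 0.575 × [0.5×9.6 + 2.0] = 0.575 × 6.8 = 3.91 L·cmH2O.
Power = 26 × 3.91 = 101.66 L·cmH2O/min.
× 0.098 J/(L·cmH2O) → 9.963 J/min.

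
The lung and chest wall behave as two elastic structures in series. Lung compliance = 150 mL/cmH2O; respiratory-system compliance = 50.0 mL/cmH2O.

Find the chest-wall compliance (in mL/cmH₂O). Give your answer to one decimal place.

1/Ccw = 1/Crs − 1/CL.
1/Ccw = 1/50.0 − 1/150 = 0.01333.
Ccw = 75.019 mL/cmH2O.

75.0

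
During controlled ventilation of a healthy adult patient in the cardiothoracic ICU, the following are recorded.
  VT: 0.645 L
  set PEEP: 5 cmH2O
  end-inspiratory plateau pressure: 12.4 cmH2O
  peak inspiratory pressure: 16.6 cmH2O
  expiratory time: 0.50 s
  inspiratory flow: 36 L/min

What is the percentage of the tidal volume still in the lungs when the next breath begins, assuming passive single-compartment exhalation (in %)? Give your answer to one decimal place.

Flow: 36 L/min ÷ 60 = 0.6 L/s.
R = (PIP − Pplat)/V̇ = (16.6 − 12.4) / 0.6 = 4.2/0.6 = 7.0 cmH2O·s/L.
C = Vt/(Pplat − PEEP) = 645.0 / (12.4 − 5) = 645.0/7.4 = 87.162 mL/cmH2O.
τ = R × C = 7.0 × 0.08716 L/cmH2O = 0.6101 s.
Fraction remaining at end-expiration = e^(−Te/τ) = e^(−0.50/0.6101) = 0.4406 → 44.06%.

44.1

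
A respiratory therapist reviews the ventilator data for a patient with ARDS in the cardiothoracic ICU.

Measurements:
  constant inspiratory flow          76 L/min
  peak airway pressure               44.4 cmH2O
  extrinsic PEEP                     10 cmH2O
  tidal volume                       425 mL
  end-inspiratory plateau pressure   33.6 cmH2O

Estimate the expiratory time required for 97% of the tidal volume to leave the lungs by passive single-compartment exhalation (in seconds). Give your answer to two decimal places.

Flow: 76 L/min ÷ 60 = 1.2667 L/s.
R = (PIP − Pplat)/V̇ = (44.4 − 33.6) / 1.2667 = 10.8/1.2667 = 8.526 cmH2O·s/L.
C = Vt/(Pplat − PEEP) = 425.0 / (33.6 − 10) = 425.0/23.6 = 18.008 mL/cmH2O.
τ = R × C = 8.526 × 0.01801 L/cmH2O = 0.1536 s.
t = −τ·ln(1 − 0.97) = −0.1536·ln(0.03) = 0.5386 s.

0.54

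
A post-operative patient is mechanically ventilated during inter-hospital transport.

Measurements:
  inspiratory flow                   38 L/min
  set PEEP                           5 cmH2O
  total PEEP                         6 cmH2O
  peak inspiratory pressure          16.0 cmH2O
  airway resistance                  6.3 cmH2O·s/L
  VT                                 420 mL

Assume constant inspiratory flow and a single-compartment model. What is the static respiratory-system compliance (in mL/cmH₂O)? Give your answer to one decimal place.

Flow: 38 L/min ÷ 60 = 0.6333 L/s.
Total PEEP = 6 cmH2O (set 5 + intrinsic 1); this is the baseline alveolar pressure.
Equation of motion (constant flow): PIP = Vt/C + R·V̇ + PEEP.
Vt/C = PIP − R·V̇ − PEEP = 16.0 − 6.3×0.6333 − 6 = 16.0 − 3.99 − 6 = 6.01 cmH2O.
C = Vt / 6.01 = 420 / 6.01 = 69.884 mL/cmH2O.

69.9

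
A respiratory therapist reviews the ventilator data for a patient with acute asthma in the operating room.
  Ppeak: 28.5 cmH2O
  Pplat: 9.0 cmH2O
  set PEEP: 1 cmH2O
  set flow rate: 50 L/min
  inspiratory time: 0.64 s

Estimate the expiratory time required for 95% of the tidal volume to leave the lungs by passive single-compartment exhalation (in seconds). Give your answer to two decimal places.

Flow: 50 L/min ÷ 60 = 0.8333 L/s.
Vt = flow × Ti = 0.8333 L/s × 0.64 s × 1000 mL/L = 533.31 mL.
R = (PIP − Pplat)/V̇ = (28.5 − 9.0) / 0.8333 = 19.5/0.8333 = 23.401 cmH2O·s/L.
C = Vt/(Pplat − PEEP) = 533.31 / (9.0 − 1) = 533.31/8.0 = 66.664 mL/cmH2O.
τ = R × C = 23.401 × 0.06666 L/cmH2O = 1.56 s.
t = −τ·ln(1 − 0.95) = −1.56·ln(0.05) = 4.673 s.

4.67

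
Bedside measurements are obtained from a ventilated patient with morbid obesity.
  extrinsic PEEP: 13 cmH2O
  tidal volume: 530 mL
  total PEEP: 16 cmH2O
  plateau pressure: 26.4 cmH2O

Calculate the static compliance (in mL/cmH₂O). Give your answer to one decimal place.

51.0

End-expiratory occlusion gives total PEEP = 16 cmH2O (intrinsic PEEP = 16 − 13 = 3). Use total PEEP for the elastic gradient.
Cstat = Vt / (Pplat − PEEPtotal) = 530 / (26.4 − 16) = 530 / 10.4 = 50.962 mL/cmH2O.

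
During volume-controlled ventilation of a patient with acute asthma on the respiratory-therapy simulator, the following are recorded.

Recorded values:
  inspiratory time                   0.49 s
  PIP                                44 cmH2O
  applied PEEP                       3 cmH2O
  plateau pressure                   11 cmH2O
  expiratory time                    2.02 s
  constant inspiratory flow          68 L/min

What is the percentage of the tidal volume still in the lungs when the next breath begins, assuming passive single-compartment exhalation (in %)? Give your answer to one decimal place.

Flow: 68 L/min ÷ 60 = 1.1333 L/s.
Vt = flow × Ti = 1.1333 L/s × 0.49 s × 1000 mL/L = 555.32 mL.
R = (PIP − Pplat)/V̇ = (44 − 11) / 1.1333 = 33.0/1.1333 = 29.119 cmH2O·s/L.
C = Vt/(Pplat − PEEP) = 555.32 / (11 − 3) = 555.32/8.0 = 69.415 mL/cmH2O.
τ = R × C = 29.119 × 0.06942 L/cmH2O = 2.021 s.
Fraction remaining at end-expiration = e^(−Te/τ) = e^(−2.02/2.021) = 0.3681 → 36.81%.

36.8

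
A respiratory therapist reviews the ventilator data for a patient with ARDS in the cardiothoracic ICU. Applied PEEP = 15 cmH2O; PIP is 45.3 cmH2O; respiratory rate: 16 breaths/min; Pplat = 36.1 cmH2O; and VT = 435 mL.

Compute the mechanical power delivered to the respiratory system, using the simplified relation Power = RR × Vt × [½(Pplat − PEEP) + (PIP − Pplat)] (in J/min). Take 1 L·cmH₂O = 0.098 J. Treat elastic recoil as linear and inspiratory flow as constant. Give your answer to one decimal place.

13.5

Per-breath work = Vt × [½(Pplat−PEEP) + (PIP−Pplat)] = 0.435 × [0.5×21.1 + 9.2] = 0.435 × 19.75 = 8.591 L·cmH2O.
Power = 16 × 8.591 = 137.46 L·cmH2O/min.
× 0.098 J/(L·cmH2O) → 13.471 J/min.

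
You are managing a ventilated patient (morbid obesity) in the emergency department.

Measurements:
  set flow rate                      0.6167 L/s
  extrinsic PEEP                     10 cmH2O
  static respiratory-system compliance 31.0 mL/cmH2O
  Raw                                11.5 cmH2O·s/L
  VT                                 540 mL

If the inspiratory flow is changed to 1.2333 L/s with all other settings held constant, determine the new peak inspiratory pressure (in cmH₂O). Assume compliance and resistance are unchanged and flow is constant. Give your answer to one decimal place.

PIP = Vt/C + R·V̇ + PEEP (constant-flow equation of motion).
Only the resistive term changes: ΔPIP = R × ΔV̇ = 11.5 × (1.2333 − 0.6167) = 11.5 × 0.6166 = 7.091 cmH2O.
Original PIP = 540/31.0 + 11.5×0.6167 + 10 = 34.511 cmH2O; new PIP = 34.511 + (7.091) = 41.602 cmH2O.

41.6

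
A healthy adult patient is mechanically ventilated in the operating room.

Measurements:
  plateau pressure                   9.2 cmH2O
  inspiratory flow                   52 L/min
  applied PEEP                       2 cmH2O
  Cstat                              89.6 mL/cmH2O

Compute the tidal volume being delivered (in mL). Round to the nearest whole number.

645

Vt = Cstat × (Pplat − PEEP) = 89.6 × (9.2 − 2) = 89.6 × 7.2 = 645.12 mL.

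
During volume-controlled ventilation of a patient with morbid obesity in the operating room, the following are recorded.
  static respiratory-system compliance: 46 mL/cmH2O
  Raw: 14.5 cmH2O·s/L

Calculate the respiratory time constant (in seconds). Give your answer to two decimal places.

τ = R × C = 14.5 × 46 mL/cmH2O = 14.5 × 0.046 L/cmH2O = 0.667 s.

0.67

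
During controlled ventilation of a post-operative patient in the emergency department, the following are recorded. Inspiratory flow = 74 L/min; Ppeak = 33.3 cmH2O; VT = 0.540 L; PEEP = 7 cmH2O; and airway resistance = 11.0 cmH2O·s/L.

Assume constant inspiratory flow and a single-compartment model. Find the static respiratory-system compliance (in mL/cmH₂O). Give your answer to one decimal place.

Flow: 74 L/min ÷ 60 = 1.2333 L/s.
Equation of motion (constant flow): PIP = Vt/C + R·V̇ + PEEP.
Vt/C = PIP − R·V̇ − PEEP = 33.3 − 11.0×1.2333 − 7 = 33.3 − 13.566 − 7 = 12.734 cmH2O.
C = Vt / 12.734 = 540 / 12.734 = 42.406 mL/cmH2O.

42.4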